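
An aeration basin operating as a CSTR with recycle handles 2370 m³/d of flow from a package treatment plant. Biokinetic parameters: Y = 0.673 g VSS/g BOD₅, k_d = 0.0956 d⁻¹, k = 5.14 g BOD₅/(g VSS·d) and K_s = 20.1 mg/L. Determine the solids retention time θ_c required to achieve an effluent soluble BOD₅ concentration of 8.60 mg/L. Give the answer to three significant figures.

Specific growth rate at S = 8.60 mg/L: μ = YkS/(K_s+S) = 0.673·5.14·8.60/(20.1+8.60) = 1.037 d⁻¹.
Then 1/θ_c = μ − k_d = 1.037 − 0.0956 = 0.9410 d⁻¹, giving θ_c = 1.063 d.

θ_c ≈ 1.06 d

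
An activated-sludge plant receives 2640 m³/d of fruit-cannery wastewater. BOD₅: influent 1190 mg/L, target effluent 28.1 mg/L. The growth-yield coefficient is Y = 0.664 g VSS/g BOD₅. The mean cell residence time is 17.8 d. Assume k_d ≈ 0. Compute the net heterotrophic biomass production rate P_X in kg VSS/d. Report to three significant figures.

P_X ≈ 2040 kg VSS/d

Since k_d ≈ 0, Y_obs = Y = 0.664 g VSS/g BOD₅.
Q·(S₀ − S) = 2640 × (1190 − 28.1) × 10⁻³ = 3067 kg/d removed.
So the net sludge growth is P_X = 0.6640 × 3067 = 2037 kg VSS/d.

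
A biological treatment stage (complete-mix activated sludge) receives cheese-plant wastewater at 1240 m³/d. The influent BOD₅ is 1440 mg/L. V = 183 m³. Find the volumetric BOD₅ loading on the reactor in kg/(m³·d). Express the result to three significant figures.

L_v ≈ 9.76 kg BOD₅/(m³·d)

Volumetric loading L_v = Q·S₀ / V = 1240 × 1440 g/m³ / 183.0 m³ = 9757 g/(m³·d) = 9.757 kg BOD₅/(m³·d).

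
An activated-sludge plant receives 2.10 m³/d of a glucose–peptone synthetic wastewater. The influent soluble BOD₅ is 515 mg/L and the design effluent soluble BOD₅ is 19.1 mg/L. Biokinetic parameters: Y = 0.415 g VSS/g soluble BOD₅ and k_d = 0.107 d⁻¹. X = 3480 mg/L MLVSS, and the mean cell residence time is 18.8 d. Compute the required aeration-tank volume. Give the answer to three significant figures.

From the SRT design equation V = Y Q (S₀−S) θ_c / [X (1 + k_d θ_c)] = 0.415 × 2.10 × (515 − 19.1) × 18.8 / [3480 × (1 + 0.107 × 18.8)] = 8.12×10^3 / 10480 = 0.7753 m³.

V ≈ 0.775 m³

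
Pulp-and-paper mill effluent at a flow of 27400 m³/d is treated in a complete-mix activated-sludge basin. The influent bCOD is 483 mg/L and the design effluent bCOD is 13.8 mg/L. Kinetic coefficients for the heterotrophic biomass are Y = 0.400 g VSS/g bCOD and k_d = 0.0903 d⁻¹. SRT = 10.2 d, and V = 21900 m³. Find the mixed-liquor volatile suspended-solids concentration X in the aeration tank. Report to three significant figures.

X = Y·Q·ΔS·θ_c / [V·(1 + k_d θ_c)] = 0.400 × 27400 × (483 − 13.8) × 10.2 / [21900 × (1 + 0.0903 × 10.2)] = 1247 mg/L.

X ≈ 1250 mg/L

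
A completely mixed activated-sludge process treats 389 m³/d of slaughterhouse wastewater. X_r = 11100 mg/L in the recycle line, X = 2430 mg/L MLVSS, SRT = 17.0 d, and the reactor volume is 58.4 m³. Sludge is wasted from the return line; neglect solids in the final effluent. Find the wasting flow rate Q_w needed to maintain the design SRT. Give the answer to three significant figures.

Q_w = (V·X)/(θ_c X_r) = 58.40 × 2430 / (17.0 × 11100) = 0.7521 m³/d.

Q_w ≈ 0.752 m³/d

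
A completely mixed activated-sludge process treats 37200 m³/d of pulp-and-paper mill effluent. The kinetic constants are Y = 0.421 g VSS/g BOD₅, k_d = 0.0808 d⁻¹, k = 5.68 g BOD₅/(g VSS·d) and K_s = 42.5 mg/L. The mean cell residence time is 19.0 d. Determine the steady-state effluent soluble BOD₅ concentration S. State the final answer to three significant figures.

S ≈ 2.51 mg/L

From the Monod/SRT balance for a CMAS, S = K_s·(1+k_d θ_c)/[θ_c·(Y k − k_d) − 1] = 42.5 × (1 + 0.0808 × 19.0) / [19.0 × (0.421 × 5.68 − 0.0808) − 1] = 107.7 / 42.90 = 2.512 mg/L.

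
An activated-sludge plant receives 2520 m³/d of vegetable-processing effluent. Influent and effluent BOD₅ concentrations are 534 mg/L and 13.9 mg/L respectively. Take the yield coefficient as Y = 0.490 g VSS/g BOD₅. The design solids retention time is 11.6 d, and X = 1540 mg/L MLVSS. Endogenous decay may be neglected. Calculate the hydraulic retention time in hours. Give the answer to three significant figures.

τ ≈ 46.1 h

With k_d = 0 the design equation reduces to V = Y Q (S₀−S) θ_c / X = 0.490 × 2520 × (534 − 13.9) × 11.6 / 1540 = 4837 m³.
Hydraulic retention time τ = V/Q = 4837 / 2520 = 1.920 d = 46.07 h.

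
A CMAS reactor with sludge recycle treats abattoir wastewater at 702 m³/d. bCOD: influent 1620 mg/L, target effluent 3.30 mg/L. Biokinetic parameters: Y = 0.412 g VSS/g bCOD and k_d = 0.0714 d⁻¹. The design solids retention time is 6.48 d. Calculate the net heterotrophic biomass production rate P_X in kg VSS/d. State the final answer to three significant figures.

Observed yield with endogenous decay: Y_obs = Y / (1 + k_d·θ_c) = 0.412 / (1 + 0.0714 × 6.48) = 0.412 / 1.463 = 0.2817 g VSS/g bCOD.
ΔS = 1620 − 3.30 = 1617 mg/L, so the substrate removal rate is 702 × 1617/1000 = 1135 kg bCOD/d.
So the net sludge growth is P_X = 0.2817 × 1135 = 319.7 kg VSS/d.

P_X ≈ 320 kg VSS/d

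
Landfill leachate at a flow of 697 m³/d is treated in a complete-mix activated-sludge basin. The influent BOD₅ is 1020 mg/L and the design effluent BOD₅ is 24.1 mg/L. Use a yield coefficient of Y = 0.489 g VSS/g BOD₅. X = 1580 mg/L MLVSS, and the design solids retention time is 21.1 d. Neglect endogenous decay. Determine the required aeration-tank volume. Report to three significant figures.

V·X = Y·Q·ΔS·θ_c gives V = 0.489 × 697 × (1020 − 24.1) × 21.1 / 1580 = 4533 m³.

V ≈ 4530 m³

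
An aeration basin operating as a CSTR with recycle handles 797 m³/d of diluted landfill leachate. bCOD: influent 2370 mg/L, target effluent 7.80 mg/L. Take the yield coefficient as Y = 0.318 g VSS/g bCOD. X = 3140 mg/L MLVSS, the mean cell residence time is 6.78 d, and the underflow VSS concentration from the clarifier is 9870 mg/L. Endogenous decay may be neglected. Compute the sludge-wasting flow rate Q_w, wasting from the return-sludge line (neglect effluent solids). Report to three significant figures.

With k_d = 0 the design equation reduces to V = Y Q (S₀−S) θ_c / X = 0.318 × 797 × (2370 − 7.80) × 6.78 / 3140 = 1293 m³.
Q_w = (V·X)/(θ_c X_r) = 1293 × 3140 / (6.78 × 9870) = 60.66 m³/d.

Q_w ≈ 60.7 m³/d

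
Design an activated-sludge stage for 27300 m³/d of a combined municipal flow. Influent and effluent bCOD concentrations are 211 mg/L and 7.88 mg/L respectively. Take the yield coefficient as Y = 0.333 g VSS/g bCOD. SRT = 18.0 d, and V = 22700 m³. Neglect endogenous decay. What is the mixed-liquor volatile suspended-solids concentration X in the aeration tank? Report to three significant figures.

Without decay, X = Y Q (S₀−S) θ_c / V = 0.333 × 27300 × (211 − 7.88) × 18.0 / 22700 = 1464 mg/L.

X ≈ 1460 mg/L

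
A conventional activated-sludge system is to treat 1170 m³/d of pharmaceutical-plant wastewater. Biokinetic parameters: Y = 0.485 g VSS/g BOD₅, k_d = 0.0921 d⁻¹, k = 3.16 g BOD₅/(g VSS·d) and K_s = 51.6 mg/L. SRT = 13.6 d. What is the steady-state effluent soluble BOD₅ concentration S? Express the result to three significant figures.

S ≈ 6.25 mg/L

From the Monod/SRT balance for a CMAS, S = K_s·(1+k_d θ_c)/[θ_c·(Y k − k_d) − 1] = 51.6 × (1 + 0.0921 × 13.6) / [13.6 × (0.485 × 3.16 − 0.0921) − 1] = 116.2 / 18.59 = 6.252 mg/L.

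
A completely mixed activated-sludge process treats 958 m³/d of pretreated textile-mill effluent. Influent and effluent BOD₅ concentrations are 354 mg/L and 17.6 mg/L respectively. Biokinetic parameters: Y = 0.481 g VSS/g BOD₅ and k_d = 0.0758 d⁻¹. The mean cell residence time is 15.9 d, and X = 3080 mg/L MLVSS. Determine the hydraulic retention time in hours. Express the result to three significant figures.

τ ≈ 9.09 h

From the SRT design equation V = Y Q (S₀−S) θ_c / [X (1 + k_d θ_c)] = 0.481 × 958 × (354 − 17.6) × 15.9 / [3080 × (1 + 0.0758 × 15.9)] = 2.46×10^6 / 6792 = 362.9 m³.
Hydraulic retention time τ = V/Q = 362.9 / 958 = 0.3788 d = 9.091 h.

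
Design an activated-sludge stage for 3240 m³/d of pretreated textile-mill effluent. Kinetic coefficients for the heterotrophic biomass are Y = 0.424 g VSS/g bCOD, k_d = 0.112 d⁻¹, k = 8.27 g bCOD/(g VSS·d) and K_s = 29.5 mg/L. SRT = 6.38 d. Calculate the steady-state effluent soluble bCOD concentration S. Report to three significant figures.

S ≈ 2.45 mg/L

For a completely mixed reactor with recycle the Lawrence–McCarty relation gives S = K_s·(1 + k_d·θ_c) / [θ_c·(Y·k − k_d) − 1] = 29.5 × (1 + 0.112 × 6.38) / [6.38 × (0.424 × 8.27 − 0.112) − 1] = 50.58 / 20.66 = 2.449 mg/L.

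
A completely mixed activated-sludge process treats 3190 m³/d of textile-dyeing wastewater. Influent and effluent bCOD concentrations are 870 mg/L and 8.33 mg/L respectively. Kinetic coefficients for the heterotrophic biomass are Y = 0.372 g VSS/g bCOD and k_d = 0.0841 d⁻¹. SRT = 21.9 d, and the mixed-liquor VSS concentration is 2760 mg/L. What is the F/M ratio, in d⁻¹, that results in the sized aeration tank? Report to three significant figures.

Steady-state biomass mass balance: V·X·(1 + k_d·θ_c) = Y·Q·(S₀ − S)·θ_c, so V = 0.372 × 3190 × (870 − 8.33) × 21.9 / [2760 × (1 + 0.0841 × 21.9)] = 2.24×10^7 / 7843 = 2855 m³.
F/M = Q·S₀ / (V·X) = 3190 × 870 / (2855 × 2760) = 0.3522 g bCOD·(g VSS·d)⁻¹.

F/M ≈ 0.352 d⁻¹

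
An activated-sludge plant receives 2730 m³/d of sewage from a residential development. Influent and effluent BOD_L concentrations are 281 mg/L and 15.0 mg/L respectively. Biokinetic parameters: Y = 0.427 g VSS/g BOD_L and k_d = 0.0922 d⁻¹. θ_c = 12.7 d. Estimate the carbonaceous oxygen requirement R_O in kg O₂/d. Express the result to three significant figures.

R_O ≈ 523 kg O₂/d

The observed yield is Y_obs = Y/(1 + k_d·θ_c) = 0.427 / (1 + 0.0922 × 12.7) = 0.427 / 2.171 = 0.1967 g VSS per g BOD_L removed.
Mass of BOD_L removed per day: Q(S₀ − S) = 2730 × 266.0 g/m³ = 726.2 kg/d.
Net sludge production P_X = 0.1967 × 726.2 = 142.8 kg VSS/d.
R_O = Q·ΔS − 1.42 P_X = 726.2 − 202.8 = 523.4 kg O₂/d.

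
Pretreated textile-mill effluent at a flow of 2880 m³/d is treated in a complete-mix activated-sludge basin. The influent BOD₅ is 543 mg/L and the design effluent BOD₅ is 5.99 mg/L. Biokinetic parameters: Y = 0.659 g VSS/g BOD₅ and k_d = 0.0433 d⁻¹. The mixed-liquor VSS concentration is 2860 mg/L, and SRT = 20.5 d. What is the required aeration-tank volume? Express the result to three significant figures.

V ≈ 3870 m³

From the SRT design equation V = Y Q (S₀−S) θ_c / [X (1 + k_d θ_c)] = 0.659 × 2880 × (543 − 5.99) × 20.5 / [2860 × (1 + 0.0433 × 20.5)] = 2.09×10^7 / 5399 = 3870 m³.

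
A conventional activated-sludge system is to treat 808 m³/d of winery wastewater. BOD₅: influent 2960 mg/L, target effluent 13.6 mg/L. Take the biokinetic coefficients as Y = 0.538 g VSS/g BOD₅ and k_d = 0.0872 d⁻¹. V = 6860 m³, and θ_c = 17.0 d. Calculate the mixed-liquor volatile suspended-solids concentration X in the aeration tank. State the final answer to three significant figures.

Solving the biomass balance for X: X = Y Q (S₀−S) θ_c / [V (1+k_d θ_c)] = 0.538 × 808 × (2960 − 13.6) × 17.0 / [6860 × (1 + 0.0872 × 17.0)] = 1279 mg/L.

X ≈ 1280 mg/L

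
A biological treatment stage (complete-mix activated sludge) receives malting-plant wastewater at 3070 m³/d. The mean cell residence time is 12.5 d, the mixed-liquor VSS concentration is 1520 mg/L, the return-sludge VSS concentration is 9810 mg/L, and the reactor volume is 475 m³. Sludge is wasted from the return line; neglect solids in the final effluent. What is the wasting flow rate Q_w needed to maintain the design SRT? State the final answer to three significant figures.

Q_w ≈ 5.89 m³/d

θ_c = V·X/(Q_w·X_r) when wasting from the recycle, so Q_w = V·X/(θ_c·X_r) = 475.0 × 1520 / (12.5 × 9810) = 5.888 m³/d.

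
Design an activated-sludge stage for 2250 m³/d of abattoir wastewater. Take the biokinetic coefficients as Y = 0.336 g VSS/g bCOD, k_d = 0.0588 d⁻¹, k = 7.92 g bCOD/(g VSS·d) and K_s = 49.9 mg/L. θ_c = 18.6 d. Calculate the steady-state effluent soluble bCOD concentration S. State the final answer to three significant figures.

Effluent substrate depends only on kinetics and SRT: S = K_s(1 + k_d θ_c) / [θ_c(Yk − k_d) − 1] = 49.9 × (1 + 0.0588 × 18.6) / [18.6 × (0.336 × 7.92 − 0.0588) − 1] = 104.5 / 47.40 = 2.204 mg/L.

S ≈ 2.20 mg/L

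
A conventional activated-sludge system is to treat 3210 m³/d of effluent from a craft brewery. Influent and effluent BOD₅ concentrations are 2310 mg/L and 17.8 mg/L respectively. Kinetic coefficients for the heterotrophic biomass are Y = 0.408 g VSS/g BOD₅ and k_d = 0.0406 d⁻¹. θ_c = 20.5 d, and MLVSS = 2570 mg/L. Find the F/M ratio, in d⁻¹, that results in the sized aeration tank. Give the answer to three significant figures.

Rearranging the biomass balance for a CMAS with decay, V = Y·Q·ΔS·θ_c / [X·(1+k_d θ_c)] = 0.408 × 3210 × (2310 − 17.8) × 20.5 / [2570 × (1 + 0.0406 × 20.5)] = 6.15×10^7 / 4709 = 13069 m³.
F/M = applied load / biomass = Q·S₀/(V·X) = 3210 × 2310 / (13069 × 2570) = 0.2208 d⁻¹.

F/M ≈ 0.221 d⁻¹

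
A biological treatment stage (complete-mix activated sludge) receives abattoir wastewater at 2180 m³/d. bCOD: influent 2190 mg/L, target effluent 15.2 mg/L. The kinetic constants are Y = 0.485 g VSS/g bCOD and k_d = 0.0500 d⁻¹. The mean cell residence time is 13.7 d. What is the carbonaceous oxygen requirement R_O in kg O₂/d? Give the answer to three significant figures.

Observed yield with endogenous decay: Y_obs = Y / (1 + k_d·θ_c) = 0.485 / (1 + 0.0500 × 13.7) = 0.485 / 1.685 = 0.2878 g VSS/g bCOD.
Q·(S₀ − S) = 2180 × (2190 − 15.2) × 10⁻³ = 4741 kg/d removed.
Biomass synthesised: P_X = Y_obs × 4741 = 1365 kg VSS/d.
R_O = Q·(S₀ − S) − 1.42·P_X = 4741 − 1.42 × 1365 = 2803 kg O₂/d.

R_O ≈ 2800 kg O₂/d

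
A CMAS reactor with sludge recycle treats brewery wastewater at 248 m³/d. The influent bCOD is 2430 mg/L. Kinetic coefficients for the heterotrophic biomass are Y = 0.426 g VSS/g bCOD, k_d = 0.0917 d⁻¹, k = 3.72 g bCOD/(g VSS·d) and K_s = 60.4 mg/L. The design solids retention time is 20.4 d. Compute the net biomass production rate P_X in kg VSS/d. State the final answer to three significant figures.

For a completely mixed reactor with recycle the Lawrence–McCarty relation gives S = K_s·(1 + k_d·θ_c) / [θ_c·(Y·k − k_d) − 1] = 60.4 × (1 + 0.0917 × 20.4) / [20.4 × (0.426 × 3.72 − 0.0917) − 1] = 173.4 / 29.46 = 5.886 mg/L.
Observed yield with endogenous decay: Y_obs = Y / (1 + k_d·θ_c) = 0.426 / (1 + 0.0917 × 20.4) = 0.426 / 2.871 = 0.1484 g VSS/g bCOD.
Mass of bCOD removed per day: Q(S₀ − S) = 248 × 2424 g/m³ = 601.2 kg/d.
So the net sludge growth is P_X = 0.1484 × 601.2 = 89.21 kg VSS/d.

P_X ≈ 89.2 kg VSS/d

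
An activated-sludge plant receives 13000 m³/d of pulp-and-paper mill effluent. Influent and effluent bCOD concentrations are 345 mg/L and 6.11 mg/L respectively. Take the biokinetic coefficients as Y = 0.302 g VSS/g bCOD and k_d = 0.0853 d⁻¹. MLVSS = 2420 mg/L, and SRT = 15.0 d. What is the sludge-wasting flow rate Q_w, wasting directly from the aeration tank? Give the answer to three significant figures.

Rearranging the biomass balance for a CMAS with decay, V = Y·Q·ΔS·θ_c / [X·(1+k_d θ_c)] = 0.302 × 13000 × (345 − 6.11) × 15.0 / [2420 × (1 + 0.0853 × 15.0)] = 2×10^7 / 5516 = 3618 m³.
For wasting at MLVSS concentration, Q_w = V/θ_c = 3618/15.0 = 241.2 m³/d.

Q_w ≈ 241 m³/d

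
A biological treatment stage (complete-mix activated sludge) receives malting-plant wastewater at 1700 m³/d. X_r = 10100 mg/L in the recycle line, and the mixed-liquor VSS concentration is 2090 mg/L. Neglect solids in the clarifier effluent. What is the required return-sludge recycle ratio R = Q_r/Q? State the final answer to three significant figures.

Mass balance around the secondary clarifier (neglecting effluent solids): R = X / (X_r − X) = 2090 / (10100 − 2090) = 0.2609.

R ≈ 0.261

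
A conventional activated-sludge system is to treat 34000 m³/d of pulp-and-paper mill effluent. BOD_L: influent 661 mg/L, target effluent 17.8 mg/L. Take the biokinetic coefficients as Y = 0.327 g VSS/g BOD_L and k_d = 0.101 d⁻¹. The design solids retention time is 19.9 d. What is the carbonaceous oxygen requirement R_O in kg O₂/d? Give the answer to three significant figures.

Y_obs = Y / (1 + k_d θ_c) = 0.327 / (1 + 0.101 × 19.9) = 0.327 / 3.010 = 0.1086.
Mass of BOD_L removed per day: Q(S₀ − S) = 34000 × 643.2 g/m³ = 21869 kg/d.
Biomass synthesised: P_X = Y_obs × 21869 = 2376 kg VSS/d.
R_O = Q·ΔS − 1.42 P_X = 21869 − 3374 = 18495 kg O₂/d.

R_O ≈ 18500 kg O₂/d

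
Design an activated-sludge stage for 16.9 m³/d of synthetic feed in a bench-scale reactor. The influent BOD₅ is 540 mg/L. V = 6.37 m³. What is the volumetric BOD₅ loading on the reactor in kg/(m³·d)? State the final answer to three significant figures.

L_v ≈ 1.43 kg BOD₅/(m³·d)

Volumetric loading L_v = Q·S₀ / V = 16.9 × 540 g/m³ / 6.370 m³ = 1433 g/(m³·d) = 1.433 kg BOD₅/(m³·d).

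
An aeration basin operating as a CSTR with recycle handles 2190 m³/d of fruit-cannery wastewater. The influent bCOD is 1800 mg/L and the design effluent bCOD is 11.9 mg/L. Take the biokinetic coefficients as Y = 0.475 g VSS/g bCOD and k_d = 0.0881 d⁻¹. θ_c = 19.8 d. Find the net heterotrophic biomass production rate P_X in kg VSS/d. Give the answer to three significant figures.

P_X ≈ 678 kg VSS/d

Y_obs = Y / (1 + k_d θ_c) = 0.475 / (1 + 0.0881 × 19.8) = 0.475 / 2.744 = 0.1731.
Substrate removed = Q·(S₀ − S) = 2190 m³/d × (1800 − 11.9) g/m³ = 3.92×10^6 g/d = 3916 kg/d.
Net biomass production P_X = Y_obs × Q·(S₀ − S) = 0.1731 × 3916 = 677.8 kg VSS/d.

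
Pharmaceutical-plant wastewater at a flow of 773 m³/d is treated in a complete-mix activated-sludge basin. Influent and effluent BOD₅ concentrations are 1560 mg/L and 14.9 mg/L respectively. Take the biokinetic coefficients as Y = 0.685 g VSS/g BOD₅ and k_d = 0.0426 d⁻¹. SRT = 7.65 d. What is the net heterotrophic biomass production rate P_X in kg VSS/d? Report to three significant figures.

Y_obs = Y / (1 + k_d θ_c) = 0.685 / (1 + 0.0426 × 7.65) = 0.685 / 1.326 = 0.5166.
ΔS = 1560 − 14.9 = 1545 mg/L, so the substrate removal rate is 773 × 1545/1000 = 1194 kg BOD₅/d.
Net biomass production P_X = Y_obs × Q·(S₀ − S) = 0.5166 × 1194 = 617.0 kg VSS/d.

P_X ≈ 617 kg VSS/d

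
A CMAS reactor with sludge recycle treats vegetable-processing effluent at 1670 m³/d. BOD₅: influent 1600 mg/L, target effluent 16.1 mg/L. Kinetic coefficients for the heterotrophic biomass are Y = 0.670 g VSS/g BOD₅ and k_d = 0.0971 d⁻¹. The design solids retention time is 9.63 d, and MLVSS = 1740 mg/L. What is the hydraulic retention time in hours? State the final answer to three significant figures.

τ ≈ 72.8 h

Rearranging the biomass balance for a CMAS with decay, V = Y·Q·ΔS·θ_c / [X·(1+k_d θ_c)] = 0.670 × 1670 × (1600 − 16.1) × 9.63 / [1740 × (1 + 0.0971 × 9.63)] = 1.71×10^7 / 3367 = 5069 m³.
Hydraulic retention time τ = V/Q = 5069 / 1670 = 3.035 d = 72.84 h.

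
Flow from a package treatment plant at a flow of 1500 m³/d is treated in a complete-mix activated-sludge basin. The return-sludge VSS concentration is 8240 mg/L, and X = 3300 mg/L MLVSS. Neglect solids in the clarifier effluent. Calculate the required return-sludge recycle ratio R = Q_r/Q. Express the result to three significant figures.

R = Q_r/Q = X/(X_r − X) = 3300 / (8240 − 3300) = 0.6680.

R ≈ 0.668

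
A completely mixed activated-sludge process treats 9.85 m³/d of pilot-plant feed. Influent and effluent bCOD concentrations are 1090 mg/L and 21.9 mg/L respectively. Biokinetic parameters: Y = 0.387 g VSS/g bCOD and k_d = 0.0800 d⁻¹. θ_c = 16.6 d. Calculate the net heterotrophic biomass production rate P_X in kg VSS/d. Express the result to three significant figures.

P_X ≈ 1.75 kg VSS/d

The observed yield is Y_obs = Y/(1 + k_d·θ_c) = 0.387 / (1 + 0.0800 × 16.6) = 0.387 / 2.328 = 0.1662 g VSS per g bCOD removed.
Substrate removed = Q·(S₀ − S) = 9.85 m³/d × (1090 − 21.9) g/m³ = 1.05×10^4 g/d = 10.52 kg/d.
Biomass produced: P_X = Y_obs·Q·ΔS = 0.1662 × 10.52 ≈ 1.749 kg VSS/d.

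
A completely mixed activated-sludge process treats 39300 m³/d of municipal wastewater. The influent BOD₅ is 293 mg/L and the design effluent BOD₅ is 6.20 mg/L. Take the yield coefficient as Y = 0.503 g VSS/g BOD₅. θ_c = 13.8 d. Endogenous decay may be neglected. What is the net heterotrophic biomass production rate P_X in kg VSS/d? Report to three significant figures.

P_X ≈ 5670 kg VSS/d

With endogenous decay neglected, the observed yield equals the true yield: Y_obs = Y = 0.503 g VSS/g BOD₅.
Mass of BOD₅ removed per day: Q(S₀ − S) = 39300 × 286.8 g/m³ = 11271 kg/d.
P_X = Y_obs · Q(S₀ − S) = 0.5030 × 11271 = 5669 kg VSS/d.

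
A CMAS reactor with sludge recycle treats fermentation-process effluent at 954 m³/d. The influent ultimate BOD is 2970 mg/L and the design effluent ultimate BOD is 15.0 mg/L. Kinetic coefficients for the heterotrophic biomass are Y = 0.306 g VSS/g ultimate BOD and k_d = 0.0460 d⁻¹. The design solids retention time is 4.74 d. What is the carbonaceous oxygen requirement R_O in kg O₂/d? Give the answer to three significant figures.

R_O ≈ 1810 kg O₂/d

The observed yield is Y_obs = Y/(1 + k_d·θ_c) = 0.306 / (1 + 0.0460 × 4.74) = 0.306 / 1.218 = 0.2512 g VSS per g ultimate BOD removed.
Mass of ultimate BOD removed per day: Q(S₀ − S) = 954 × 2955 g/m³ = 2819 kg/d.
Net sludge production P_X = 0.2512 × 2819 = 708.2 kg VSS/d.
Carbonaceous O₂ demand = substrate oxidised − cell-mass equivalent = 2819 − 1.42 × 708.2 = 1813 kg O₂/d.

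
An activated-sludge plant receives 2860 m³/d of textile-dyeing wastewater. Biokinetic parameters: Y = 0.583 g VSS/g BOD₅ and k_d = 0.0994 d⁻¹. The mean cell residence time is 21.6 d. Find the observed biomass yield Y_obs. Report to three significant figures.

Correct the yield for decay: Y_obs = Y/(1 + k_d θ_c) = 0.583 / (1 + 0.0994 × 21.6) = 0.583 / 3.147 = 0.1853.

Y_obs ≈ 0.185 g VSS/g BOD₅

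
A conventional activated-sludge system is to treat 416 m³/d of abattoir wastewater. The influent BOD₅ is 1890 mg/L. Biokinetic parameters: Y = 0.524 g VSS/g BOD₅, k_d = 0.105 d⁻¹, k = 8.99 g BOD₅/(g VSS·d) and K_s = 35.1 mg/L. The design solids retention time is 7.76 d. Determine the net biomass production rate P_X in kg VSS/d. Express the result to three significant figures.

Effluent substrate depends only on kinetics and SRT: S = K_s(1 + k_d θ_c) / [θ_c(Yk − k_d) − 1] = 35.1 × (1 + 0.105 × 7.76) / [7.76 × (0.524 × 8.99 − 0.105) − 1] = 63.70 / 34.74 = 1.834 mg/L.
Correct the yield for decay: Y_obs = Y/(1 + k_d θ_c) = 0.524 / (1 + 0.105 × 7.76) = 0.524 / 1.815 = 0.2887.
Substrate removed = Q·(S₀ − S) = 416 m³/d × (1890 − 1.83) g/m³ = 7.85×10^5 g/d = 785.5 kg/d.
Net biomass production P_X = Y_obs × Q·(S₀ − S) = 0.2887 × 785.5 = 226.8 kg VSS/d.

P_X ≈ 227 kg VSS/d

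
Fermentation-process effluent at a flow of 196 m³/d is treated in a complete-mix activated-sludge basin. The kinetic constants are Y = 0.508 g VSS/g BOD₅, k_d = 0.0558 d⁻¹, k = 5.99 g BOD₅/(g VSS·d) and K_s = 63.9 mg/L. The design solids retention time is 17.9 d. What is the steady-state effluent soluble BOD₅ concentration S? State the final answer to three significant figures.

S ≈ 2.43 mg/L

Effluent substrate depends only on kinetics and SRT: S = K_s(1 + k_d θ_c) / [θ_c(Yk − k_d) − 1] = 63.9 × (1 + 0.0558 × 17.9) / [17.9 × (0.508 × 5.99 − 0.0558) − 1] = 127.7 / 52.47 = 2.434 mg/L.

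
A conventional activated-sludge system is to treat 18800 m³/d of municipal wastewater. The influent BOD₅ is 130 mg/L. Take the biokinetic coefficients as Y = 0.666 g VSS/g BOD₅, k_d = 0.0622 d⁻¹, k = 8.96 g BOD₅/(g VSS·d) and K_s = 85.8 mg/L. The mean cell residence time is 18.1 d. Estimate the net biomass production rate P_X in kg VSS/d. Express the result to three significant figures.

From the Monod/SRT balance for a CMAS, S = K_s·(1+k_d θ_c)/[θ_c·(Y k − k_d) − 1] = 85.8 × (1 + 0.0622 × 18.1) / [18.1 × (0.666 × 8.96 − 0.0622) − 1] = 182.4 / 105.9 = 1.723 mg/L.
Correct the yield for decay: Y_obs = Y/(1 + k_d θ_c) = 0.666 / (1 + 0.0622 × 18.1) = 0.666 / 2.126 = 0.3133.
Substrate removed = Q·(S₀ − S) = 18800 m³/d × (130 − 1.72) g/m³ = 2.41×10^6 g/d = 2412 kg/d.
Biomass produced: P_X = Y_obs·Q·ΔS = 0.3133 × 2412 ≈ 755.6 kg VSS/d.

P_X ≈ 756 kg VSS/d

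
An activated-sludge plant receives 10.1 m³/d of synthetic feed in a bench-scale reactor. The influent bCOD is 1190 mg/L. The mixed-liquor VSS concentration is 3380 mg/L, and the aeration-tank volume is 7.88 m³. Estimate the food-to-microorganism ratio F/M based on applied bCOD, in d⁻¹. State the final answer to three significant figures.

F/M ≈ 0.451 d⁻¹

Food-to-microorganism ratio F/M = Q S₀ / (V X) = 10.1 × 1190 / (7.880 × 3380) = 0.4513 d⁻¹.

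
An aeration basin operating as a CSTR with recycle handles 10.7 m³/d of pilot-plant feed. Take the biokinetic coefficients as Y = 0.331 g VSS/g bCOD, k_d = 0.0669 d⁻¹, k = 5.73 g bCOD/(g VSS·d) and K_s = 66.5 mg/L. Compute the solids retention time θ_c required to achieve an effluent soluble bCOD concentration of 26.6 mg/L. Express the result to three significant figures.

At the target effluent, Y k S/(K_s+S) = 0.331×5.73×26.6/93.10 = 0.5419 d⁻¹.
θ_c = 1/(μ − k_d) = 1/(0.5419 − 0.0669) = 1/0.4750 = 2.105 d.

θ_c ≈ 2.11 d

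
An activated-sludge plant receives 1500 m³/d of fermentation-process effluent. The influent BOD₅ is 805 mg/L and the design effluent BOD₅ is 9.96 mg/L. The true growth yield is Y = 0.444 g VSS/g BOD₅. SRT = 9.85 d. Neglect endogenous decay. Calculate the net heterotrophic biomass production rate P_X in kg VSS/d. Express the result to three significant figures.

Since k_d ≈ 0, Y_obs = Y = 0.444 g VSS/g BOD₅.
ΔS = 805 − 9.96 = 795.0 mg/L, so the substrate removal rate is 1500 × 795.0/1000 = 1193 kg BOD₅/d.
Biomass produced: P_X = Y_obs·Q·ΔS = 0.4440 × 1193 ≈ 529.5 kg VSS/d.

P_X ≈ 529 kg VSS/d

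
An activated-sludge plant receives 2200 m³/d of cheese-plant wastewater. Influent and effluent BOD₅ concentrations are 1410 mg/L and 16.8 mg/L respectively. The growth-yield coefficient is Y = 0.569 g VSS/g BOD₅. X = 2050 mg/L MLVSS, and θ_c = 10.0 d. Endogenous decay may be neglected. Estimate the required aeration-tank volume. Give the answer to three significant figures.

With k_d = 0 the design equation reduces to V = Y Q (S₀−S) θ_c / X = 0.569 × 2200 × (1410 − 16.8) × 10.0 / 2050 = 8507 m³.

V ≈ 8510 m³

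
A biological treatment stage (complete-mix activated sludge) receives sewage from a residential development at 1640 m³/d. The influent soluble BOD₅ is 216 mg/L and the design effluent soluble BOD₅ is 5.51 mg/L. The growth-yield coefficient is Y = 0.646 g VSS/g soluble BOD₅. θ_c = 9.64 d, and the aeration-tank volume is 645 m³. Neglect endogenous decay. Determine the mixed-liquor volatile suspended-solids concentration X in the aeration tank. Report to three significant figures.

X ≈ 3330 mg/L

X = Y·Q·ΔS·θ_c / V = 0.646 × 1640 × (216 − 5.51) × 9.64 / 645 = 3333 mg/L.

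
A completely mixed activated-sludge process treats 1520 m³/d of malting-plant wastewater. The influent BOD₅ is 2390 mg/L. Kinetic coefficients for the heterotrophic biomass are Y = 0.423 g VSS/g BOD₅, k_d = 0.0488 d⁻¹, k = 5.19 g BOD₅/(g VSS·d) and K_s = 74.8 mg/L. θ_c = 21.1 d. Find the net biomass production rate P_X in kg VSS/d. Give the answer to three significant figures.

Effluent substrate depends only on kinetics and SRT: S = K_s(1 + k_d θ_c) / [θ_c(Yk − k_d) − 1] = 74.8 × (1 + 0.0488 × 21.1) / [21.1 × (0.423 × 5.19 − 0.0488) − 1] = 151.8 / 44.29 = 3.428 mg/L.
Correct the yield for decay: Y_obs = Y/(1 + k_d θ_c) = 0.423 / (1 + 0.0488 × 21.1) = 0.423 / 2.030 = 0.2084.
Q·(S₀ − S) = 1520 × (2390 − 3.43) × 10⁻³ = 3628 kg/d removed.
Net biomass production P_X = Y_obs × Q·(S₀ − S) = 0.2084 × 3628 = 756.0 kg VSS/d.

P_X ≈ 756 kg VSS/d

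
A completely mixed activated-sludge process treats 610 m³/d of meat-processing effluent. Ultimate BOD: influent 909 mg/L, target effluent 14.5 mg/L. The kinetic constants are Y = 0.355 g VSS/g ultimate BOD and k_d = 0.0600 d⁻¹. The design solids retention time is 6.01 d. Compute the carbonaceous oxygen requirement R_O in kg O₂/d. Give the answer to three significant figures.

R_O ≈ 343 kg O₂/d

Correct the yield for decay: Y_obs = Y/(1 + k_d θ_c) = 0.355 / (1 + 0.0600 × 6.01) = 0.355 / 1.361 = 0.2609.
Substrate removed = Q·(S₀ − S) = 610 m³/d × (909 − 14.5) g/m³ = 5.46×10^5 g/d = 545.6 kg/d.
Net sludge production P_X = 0.2609 × 545.6 = 142.4 kg VSS/d.
Carbonaceous O₂ demand = substrate oxidised − cell-mass equivalent = 545.6 − 1.42 × 142.4 = 343.5 kg O₂/d.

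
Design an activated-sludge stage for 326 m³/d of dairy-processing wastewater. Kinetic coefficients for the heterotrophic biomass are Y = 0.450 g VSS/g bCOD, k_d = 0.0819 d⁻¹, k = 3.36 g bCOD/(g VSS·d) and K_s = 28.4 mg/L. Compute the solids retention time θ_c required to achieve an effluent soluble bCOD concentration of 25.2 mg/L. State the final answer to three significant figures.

θ_c ≈ 1.59 d

At the target effluent, Y k S/(K_s+S) = 0.450×3.36×25.2/53.60 = 0.7109 d⁻¹.
Then 1/θ_c = μ − k_d = 0.7109 − 0.0819 = 0.6290 d⁻¹, giving θ_c = 1.590 d.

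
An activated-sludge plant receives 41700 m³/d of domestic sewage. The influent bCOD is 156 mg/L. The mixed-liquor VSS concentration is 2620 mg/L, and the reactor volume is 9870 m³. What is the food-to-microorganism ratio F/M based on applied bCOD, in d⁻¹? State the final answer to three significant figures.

F/M ≈ 0.252 d⁻¹

Food-to-microorganism ratio F/M = Q S₀ / (V X) = 41700 × 156 / (9870 × 2620) = 0.2516 d⁻¹.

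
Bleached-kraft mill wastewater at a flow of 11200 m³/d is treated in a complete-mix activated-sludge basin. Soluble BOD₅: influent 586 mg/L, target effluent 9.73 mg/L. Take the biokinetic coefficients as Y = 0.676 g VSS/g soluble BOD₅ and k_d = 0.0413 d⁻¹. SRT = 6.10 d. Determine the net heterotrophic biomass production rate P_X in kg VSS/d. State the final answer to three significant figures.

P_X ≈ 3490 kg VSS/d

The observed yield is Y_obs = Y/(1 + k_d·θ_c) = 0.676 / (1 + 0.0413 × 6.10) = 0.676 / 1.252 = 0.5400 g VSS per g soluble BOD₅ removed.
ΔS = 586 − 9.73 = 576.3 mg/L, so the substrate removal rate is 11200 × 576.3/1000 = 6454 kg soluble BOD₅/d.
Biomass produced: P_X = Y_obs·Q·ΔS = 0.5400 × 6454 ≈ 3485 kg VSS/d.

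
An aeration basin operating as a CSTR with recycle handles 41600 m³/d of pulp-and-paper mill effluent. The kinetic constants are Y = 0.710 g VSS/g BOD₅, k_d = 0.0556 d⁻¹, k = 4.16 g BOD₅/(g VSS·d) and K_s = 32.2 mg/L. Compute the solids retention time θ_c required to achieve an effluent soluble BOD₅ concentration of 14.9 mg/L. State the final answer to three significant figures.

θ_c ≈ 1.14 d

At the target effluent, Y k S/(K_s+S) = 0.710×4.16×14.9/47.10 = 0.9344 d⁻¹.
θ_c = 1/(μ − k_d) = 1/(0.9344 − 0.0556) = 1/0.8788 = 1.138 d.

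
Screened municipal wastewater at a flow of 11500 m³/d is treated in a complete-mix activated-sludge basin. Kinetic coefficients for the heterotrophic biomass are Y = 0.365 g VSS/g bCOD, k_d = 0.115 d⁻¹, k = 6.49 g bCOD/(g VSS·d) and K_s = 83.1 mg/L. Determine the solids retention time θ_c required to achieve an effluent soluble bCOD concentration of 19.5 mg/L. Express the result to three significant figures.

θ_c ≈ 2.98 d

Specific growth rate at S = 19.5 mg/L: μ = YkS/(K_s+S) = 0.365·6.49·19.5/(83.1+19.5) = 0.4502 d⁻¹.
Then 1/θ_c = μ − k_d = 0.4502 − 0.115 = 0.3352 d⁻¹, giving θ_c = 2.983 d.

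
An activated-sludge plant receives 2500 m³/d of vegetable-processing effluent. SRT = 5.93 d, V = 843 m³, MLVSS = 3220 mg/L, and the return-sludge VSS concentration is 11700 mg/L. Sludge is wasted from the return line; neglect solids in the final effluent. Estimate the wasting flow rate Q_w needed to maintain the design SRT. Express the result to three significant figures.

Wasting from the return line (neglecting effluent solids): Q_w = V·X / (θ_c·X_r) = 843.0 × 3220 / (5.93 × 11700) = 39.12 m³/d.

Q_w ≈ 39.1 m³/d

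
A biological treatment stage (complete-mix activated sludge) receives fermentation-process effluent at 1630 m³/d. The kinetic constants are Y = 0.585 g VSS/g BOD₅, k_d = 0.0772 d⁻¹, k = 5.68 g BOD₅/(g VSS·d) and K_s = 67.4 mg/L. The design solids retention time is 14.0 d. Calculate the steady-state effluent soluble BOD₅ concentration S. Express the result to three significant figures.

From the Monod/SRT balance for a CMAS, S = K_s·(1+k_d θ_c)/[θ_c·(Y k − k_d) − 1] = 67.4 × (1 + 0.0772 × 14.0) / [14.0 × (0.585 × 5.68 − 0.0772) − 1] = 140.2 / 44.44 = 3.156 mg/L.

S ≈ 3.16 mg/L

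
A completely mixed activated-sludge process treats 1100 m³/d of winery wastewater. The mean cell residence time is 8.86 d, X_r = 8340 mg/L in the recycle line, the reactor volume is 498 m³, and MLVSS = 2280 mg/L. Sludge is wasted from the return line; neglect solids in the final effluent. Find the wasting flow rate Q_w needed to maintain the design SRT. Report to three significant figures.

Q_w = (V·X)/(θ_c X_r) = 498.0 × 2280 / (8.86 × 8340) = 15.37 m³/d.

Q_w ≈ 15.4 m³/d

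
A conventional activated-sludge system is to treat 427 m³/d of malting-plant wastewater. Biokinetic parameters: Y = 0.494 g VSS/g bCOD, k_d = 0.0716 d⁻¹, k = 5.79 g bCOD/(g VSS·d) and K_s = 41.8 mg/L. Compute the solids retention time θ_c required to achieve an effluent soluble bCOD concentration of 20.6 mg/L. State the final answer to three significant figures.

From 1/θ_c = Y·k·S/(K_s + S) − k_d: Y·k·S/(K_s+S) = 0.494 × 5.79 × 20.6 / (41.8 + 20.6) = 0.9443 d⁻¹.
Then 1/θ_c = μ − k_d = 0.9443 − 0.0716 = 0.8727 d⁻¹, giving θ_c = 1.146 d.

θ_c ≈ 1.15 d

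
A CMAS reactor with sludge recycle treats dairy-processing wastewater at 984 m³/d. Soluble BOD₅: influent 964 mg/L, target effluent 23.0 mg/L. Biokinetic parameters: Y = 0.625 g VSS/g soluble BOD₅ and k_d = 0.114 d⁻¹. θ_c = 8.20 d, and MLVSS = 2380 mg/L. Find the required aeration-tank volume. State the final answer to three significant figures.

Steady-state biomass mass balance: V·X·(1 + k_d·θ_c) = Y·Q·(S₀ − S)·θ_c, so V = 0.625 × 984 × (964 − 23.0) × 8.20 / [2380 × (1 + 0.114 × 8.20)] = 4.75×10^6 / 4605 = 1031 m³.

V ≈ 1030 m³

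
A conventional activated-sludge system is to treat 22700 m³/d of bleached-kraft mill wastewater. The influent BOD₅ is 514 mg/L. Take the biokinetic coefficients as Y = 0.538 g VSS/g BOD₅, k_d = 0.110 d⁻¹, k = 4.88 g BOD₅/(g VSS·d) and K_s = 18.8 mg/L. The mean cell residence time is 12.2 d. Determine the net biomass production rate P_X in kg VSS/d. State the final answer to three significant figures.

P_X ≈ 2670 kg VSS/d

From the Monod/SRT balance for a CMAS, S = K_s·(1+k_d θ_c)/[θ_c·(Y k − k_d) − 1] = 18.8 × (1 + 0.110 × 12.2) / [12.2 × (0.538 × 4.88 − 0.110) − 1] = 44.03 / 29.69 = 1.483 mg/L.
Correct the yield for decay: Y_obs = Y/(1 + k_d θ_c) = 0.538 / (1 + 0.110 × 12.2) = 0.538 / 2.342 = 0.2297.
Mass of BOD₅ removed per day: Q(S₀ − S) = 22700 × 512.5 g/m³ = 11634 kg/d.
P_X = Y_obs · Q(S₀ − S) = 0.2297 × 11634 = 2673 kg VSS/d.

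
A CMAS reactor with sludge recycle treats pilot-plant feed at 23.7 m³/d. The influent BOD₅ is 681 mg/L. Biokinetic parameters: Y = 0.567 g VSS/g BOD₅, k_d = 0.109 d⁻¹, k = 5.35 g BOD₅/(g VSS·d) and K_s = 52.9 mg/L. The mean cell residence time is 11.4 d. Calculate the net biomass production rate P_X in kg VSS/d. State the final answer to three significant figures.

P_X ≈ 4.06 kg VSS/d

Effluent substrate depends only on kinetics and SRT: S = K_s(1 + k_d θ_c) / [θ_c(Yk − k_d) − 1] = 52.9 × (1 + 0.109 × 11.4) / [11.4 × (0.567 × 5.35 − 0.109) − 1] = 118.6 / 32.34 = 3.668 mg/L.
Correct the yield for decay: Y_obs = Y/(1 + k_d θ_c) = 0.567 / (1 + 0.109 × 11.4) = 0.567 / 2.243 = 0.2528.
Substrate removed = Q·(S₀ − S) = 23.7 m³/d × (681 − 3.67) g/m³ = 1.61×10^4 g/d = 16.05 kg/d.
P_X = Y_obs · Q(S₀ − S) = 0.2528 × 16.05 = 4.059 kg VSS/d.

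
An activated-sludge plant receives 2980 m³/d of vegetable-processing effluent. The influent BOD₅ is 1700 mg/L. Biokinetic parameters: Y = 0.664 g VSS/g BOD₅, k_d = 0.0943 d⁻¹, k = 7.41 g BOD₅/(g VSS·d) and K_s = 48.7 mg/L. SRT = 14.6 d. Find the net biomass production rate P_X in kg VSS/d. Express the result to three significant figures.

Effluent substrate depends only on kinetics and SRT: S = K_s(1 + k_d θ_c) / [θ_c(Yk − k_d) − 1] = 48.7 × (1 + 0.0943 × 14.6) / [14.6 × (0.664 × 7.41 − 0.0943) − 1] = 115.7 / 69.46 = 1.666 mg/L.
The observed yield is Y_obs = Y/(1 + k_d·θ_c) = 0.664 / (1 + 0.0943 × 14.6) = 0.664 / 2.377 = 0.2794 g VSS per g BOD₅ removed.
ΔS = 1700 − 1.67 = 1698 mg/L, so the substrate removal rate is 2980 × 1698/1000 = 5061 kg BOD₅/d.
Biomass produced: P_X = Y_obs·Q·ΔS = 0.2794 × 5061 ≈ 1414 kg VSS/d.

P_X ≈ 1410 kg VSS/d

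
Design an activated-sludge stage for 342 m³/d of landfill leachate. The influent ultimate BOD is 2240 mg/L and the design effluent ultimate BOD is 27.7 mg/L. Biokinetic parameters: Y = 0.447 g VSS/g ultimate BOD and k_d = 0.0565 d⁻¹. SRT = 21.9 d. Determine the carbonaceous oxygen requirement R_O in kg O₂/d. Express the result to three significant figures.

The observed yield is Y_obs = Y/(1 + k_d·θ_c) = 0.447 / (1 + 0.0565 × 21.9) = 0.447 / 2.237 = 0.1998 g VSS per g ultimate BOD removed.
Q·(S₀ − S) = 342 × (2240 − 27.7) × 10⁻³ = 756.6 kg/d removed.
P_X = Y_obs·Q·(S₀ − S) = 0.1998 × 756.6 = 151.2 kg VSS/d.
R_O = Q·(S₀ − S) − 1.42·P_X = 756.6 − 1.42 × 151.2 = 542.0 kg O₂/d.

R_O ≈ 542 kg O₂/d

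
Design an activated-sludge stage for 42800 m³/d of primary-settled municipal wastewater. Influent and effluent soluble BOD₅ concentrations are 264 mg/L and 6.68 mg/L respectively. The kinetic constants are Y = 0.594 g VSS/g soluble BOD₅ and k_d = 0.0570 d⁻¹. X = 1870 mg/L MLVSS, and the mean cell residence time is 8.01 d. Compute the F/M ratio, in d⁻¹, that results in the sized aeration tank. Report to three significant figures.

From the SRT design equation V = Y Q (S₀−S) θ_c / [X (1 + k_d θ_c)] = 0.594 × 42800 × (264 − 6.68) × 8.01 / [1870 × (1 + 0.0570 × 8.01)] = 5.24×10^7 / 2724 = 19238 m³.
F/M = applied load / biomass = Q·S₀/(V·X) = 42800 × 264 / (19238 × 1870) = 0.3141 d⁻¹.

F/M ≈ 0.314 d⁻¹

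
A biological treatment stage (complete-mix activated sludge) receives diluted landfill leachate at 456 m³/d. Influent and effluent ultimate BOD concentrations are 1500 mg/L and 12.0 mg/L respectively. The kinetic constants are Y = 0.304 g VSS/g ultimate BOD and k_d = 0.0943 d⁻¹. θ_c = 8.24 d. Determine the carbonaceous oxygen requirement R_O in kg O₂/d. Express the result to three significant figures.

Correct the yield for decay: Y_obs = Y/(1 + k_d θ_c) = 0.304 / (1 + 0.0943 × 8.24) = 0.304 / 1.777 = 0.1711.
Substrate removed = Q·(S₀ − S) = 456 m³/d × (1500 − 12.0) g/m³ = 6.79×10^5 g/d = 678.5 kg/d.
Biomass synthesised: P_X = Y_obs × 678.5 = 116.1 kg VSS/d.
Carbonaceous O₂ demand = substrate oxidised − cell-mass equivalent = 678.5 − 1.42 × 116.1 = 513.7 kg O₂/d.

R_O ≈ 514 kg O₂/d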